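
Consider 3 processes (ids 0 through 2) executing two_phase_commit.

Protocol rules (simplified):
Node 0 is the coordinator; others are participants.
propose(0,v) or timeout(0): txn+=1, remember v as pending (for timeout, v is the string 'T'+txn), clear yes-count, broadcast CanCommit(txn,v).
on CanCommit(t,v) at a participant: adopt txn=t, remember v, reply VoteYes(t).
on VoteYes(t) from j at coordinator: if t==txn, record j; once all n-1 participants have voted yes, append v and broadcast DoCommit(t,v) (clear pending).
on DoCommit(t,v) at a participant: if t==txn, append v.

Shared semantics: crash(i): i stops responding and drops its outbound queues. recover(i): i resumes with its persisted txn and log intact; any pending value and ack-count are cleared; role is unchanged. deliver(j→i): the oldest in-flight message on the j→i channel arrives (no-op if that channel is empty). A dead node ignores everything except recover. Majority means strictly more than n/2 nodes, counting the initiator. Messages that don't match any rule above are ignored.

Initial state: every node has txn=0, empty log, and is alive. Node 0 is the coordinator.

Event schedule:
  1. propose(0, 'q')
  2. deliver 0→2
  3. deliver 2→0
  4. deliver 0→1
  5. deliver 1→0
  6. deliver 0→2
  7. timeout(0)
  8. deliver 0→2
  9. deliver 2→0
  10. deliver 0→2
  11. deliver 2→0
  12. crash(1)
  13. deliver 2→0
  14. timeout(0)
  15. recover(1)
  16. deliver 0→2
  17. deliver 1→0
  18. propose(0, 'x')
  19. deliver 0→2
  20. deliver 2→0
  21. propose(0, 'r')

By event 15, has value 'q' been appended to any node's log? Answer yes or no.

1. propose(0,'q'):  <0:coor t1 ->
2. deliver 0→2:  <2:part t1 ->
3. deliver 2→0:  nop
4. deliver 0→1:  <1:part t1 ->
5. deliver 1→0:  <0:coor t1 q>
6. deliver 0→2:  <2:part t1 q>
7. timeout(0):  <0:coor t2 q>
8. deliver 0→2:  <2:part t2 q>
9. deliver 2→0:  nop
10. deliver 0→2:  nop
11. deliver 2→0:  nop
12. crash(1):  <1:✗part t1 ->
13. deliver 2→0:  nop
14. timeout(0):  <0:coor t3 q>
15. recover(1):  <1:part t1 ->

yes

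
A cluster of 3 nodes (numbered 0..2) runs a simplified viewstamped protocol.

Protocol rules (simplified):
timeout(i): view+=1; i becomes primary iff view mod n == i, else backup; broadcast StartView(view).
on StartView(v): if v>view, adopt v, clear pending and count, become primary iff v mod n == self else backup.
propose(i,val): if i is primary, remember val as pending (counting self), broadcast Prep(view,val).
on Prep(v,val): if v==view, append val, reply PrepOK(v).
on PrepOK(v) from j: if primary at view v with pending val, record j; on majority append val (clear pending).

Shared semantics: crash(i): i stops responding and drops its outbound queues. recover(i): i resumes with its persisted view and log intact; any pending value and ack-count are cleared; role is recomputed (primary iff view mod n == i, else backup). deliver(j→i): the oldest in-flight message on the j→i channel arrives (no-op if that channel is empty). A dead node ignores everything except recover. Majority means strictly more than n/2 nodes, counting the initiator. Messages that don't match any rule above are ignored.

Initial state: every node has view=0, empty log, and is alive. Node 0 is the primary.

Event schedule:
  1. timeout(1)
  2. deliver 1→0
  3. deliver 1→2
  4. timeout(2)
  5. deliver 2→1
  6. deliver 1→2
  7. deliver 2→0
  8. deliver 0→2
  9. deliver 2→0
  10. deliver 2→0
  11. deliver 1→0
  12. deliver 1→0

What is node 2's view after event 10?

2

[1] timeout(1) → N1(prim v1 [-])
[2] deliver 1→0 → N0(back v1 [-])
[3] deliver 1→2 → N2(back v1 [-])
[4] timeout(2) → N2(prim v2 [-])
[5] deliver 2→1 → N1(back v2 [-])
[6] deliver 1→2 → ∅
[7] deliver 2→0 → N0(back v2 [-])
[8] deliver 0→2 → ∅
[9] deliver 2→0 → ∅
[10] deliver 2→0 → ∅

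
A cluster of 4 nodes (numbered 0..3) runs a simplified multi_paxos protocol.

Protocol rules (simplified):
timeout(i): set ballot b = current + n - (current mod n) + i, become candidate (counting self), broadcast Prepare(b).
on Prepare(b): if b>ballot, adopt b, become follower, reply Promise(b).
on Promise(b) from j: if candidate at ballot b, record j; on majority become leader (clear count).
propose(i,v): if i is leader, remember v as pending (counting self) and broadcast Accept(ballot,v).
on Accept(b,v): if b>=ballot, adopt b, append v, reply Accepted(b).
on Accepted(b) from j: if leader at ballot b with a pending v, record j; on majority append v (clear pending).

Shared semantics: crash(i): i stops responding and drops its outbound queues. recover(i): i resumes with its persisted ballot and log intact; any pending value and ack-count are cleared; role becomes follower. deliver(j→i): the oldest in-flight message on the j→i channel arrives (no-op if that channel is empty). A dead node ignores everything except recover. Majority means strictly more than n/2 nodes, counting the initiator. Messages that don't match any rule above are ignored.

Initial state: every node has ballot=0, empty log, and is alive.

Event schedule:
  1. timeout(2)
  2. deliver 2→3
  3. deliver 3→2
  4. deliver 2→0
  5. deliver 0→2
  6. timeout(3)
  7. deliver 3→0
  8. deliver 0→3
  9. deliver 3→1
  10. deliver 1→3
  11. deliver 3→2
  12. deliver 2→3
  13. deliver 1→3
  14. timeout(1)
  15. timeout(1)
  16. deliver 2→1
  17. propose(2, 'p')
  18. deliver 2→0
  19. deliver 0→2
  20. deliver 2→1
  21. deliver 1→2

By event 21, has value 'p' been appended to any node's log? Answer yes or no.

no

1. timeout(2):  <2:cand b6 ->
2. deliver 2→3:  <3:foll b6 ->
3. deliver 3→2:  nop
4. deliver 2→0:  <0:foll b6 ->
5. deliver 0→2:  <2:lead b6 ->
6. timeout(3):  <3:cand b11 ->
7. deliver 3→0:  <0:foll b11 ->
8. deliver 0→3:  nop
9. deliver 3→1:  <1:foll b11 ->
10. deliver 1→3:  <3:lead b11 ->
11. deliver 3→2:  <2:foll b11 ->
12. deliver 2→3:  nop
13. deliver 1→3:  nop
14. timeout(1):  <1:cand b13 ->
15. timeout(1):  <1:cand b17 ->
16. deliver 2→1:  nop
17. propose(2,'p'):  nop
18. deliver 2→0:  nop
19. deliver 0→2:  nop
20. deliver 2→1:  nop
21. deliver 1→2:  <2:foll b13 ->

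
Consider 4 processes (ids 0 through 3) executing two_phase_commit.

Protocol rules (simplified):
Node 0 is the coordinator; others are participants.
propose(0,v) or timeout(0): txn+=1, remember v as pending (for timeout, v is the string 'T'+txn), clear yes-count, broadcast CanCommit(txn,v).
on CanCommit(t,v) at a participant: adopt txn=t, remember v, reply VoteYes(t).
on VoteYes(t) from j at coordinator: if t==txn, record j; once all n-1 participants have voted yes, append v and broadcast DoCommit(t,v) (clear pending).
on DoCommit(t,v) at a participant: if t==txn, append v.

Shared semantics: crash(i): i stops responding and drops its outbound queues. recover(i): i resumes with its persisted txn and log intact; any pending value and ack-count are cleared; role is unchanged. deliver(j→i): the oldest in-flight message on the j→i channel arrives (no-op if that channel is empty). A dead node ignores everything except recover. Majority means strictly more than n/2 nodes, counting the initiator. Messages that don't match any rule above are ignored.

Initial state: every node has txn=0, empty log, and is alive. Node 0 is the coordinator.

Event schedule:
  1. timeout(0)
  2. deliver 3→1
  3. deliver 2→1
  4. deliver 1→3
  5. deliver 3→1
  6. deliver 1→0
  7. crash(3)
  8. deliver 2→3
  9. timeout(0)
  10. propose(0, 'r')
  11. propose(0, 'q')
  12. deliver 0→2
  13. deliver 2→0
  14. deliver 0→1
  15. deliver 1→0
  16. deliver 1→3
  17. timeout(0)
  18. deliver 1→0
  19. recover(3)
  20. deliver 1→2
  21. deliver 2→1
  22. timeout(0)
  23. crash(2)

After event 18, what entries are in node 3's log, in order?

after 1 — timeout(0): n0:coor/t1/[-]
after 2 — deliver 3→1: ·
after 3 — deliver 2→1: ·
after 4 — deliver 1→3: ·
after 5 — deliver 3→1: ·
after 6 — deliver 1→0: ·
after 7 — crash(3): n3:✗part/t0/[-]
after 8 — deliver 2→3: ·
after 9 — timeout(0): n0:coor/t2/[-]
after 10 — propose(0,'r'): n0:coor/t3/[-]
after 11 — propose(0,'q'): n0:coor/t4/[-]
after 12 — deliver 0→2: n2:part/t1/[-]
after 13 — deliver 2→0: ·
after 14 — deliver 0→1: n1:part/t1/[-]
after 15 — deliver 1→0: ·
after 16 — deliver 1→3: ·
after 17 — timeout(0): n0:coor/t5/[-]
after 18 — deliver 1→0: ·

empty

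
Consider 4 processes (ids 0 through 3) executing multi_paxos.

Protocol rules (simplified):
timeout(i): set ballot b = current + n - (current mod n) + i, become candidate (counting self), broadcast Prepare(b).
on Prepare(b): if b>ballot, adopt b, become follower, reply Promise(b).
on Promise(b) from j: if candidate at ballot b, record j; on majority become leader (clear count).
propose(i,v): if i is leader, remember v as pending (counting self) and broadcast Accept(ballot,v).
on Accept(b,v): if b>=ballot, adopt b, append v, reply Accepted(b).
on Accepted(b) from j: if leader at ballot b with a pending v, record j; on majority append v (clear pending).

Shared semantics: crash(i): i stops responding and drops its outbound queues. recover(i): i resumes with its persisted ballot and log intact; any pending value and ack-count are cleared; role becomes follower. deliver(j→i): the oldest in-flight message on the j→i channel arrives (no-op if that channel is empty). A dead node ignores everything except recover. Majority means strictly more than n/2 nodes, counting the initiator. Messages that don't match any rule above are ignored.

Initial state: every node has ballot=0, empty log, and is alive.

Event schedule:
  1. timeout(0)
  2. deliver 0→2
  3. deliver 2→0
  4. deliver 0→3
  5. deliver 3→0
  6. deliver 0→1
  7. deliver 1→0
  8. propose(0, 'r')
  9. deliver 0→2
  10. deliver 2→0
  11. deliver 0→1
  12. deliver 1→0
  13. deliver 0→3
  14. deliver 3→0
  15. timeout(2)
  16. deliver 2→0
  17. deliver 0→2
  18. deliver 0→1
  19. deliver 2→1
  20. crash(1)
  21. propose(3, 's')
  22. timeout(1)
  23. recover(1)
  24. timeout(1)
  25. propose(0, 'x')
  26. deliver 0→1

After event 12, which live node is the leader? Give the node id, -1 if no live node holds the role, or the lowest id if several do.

0

[1] timeout(0) → N0(cand b4 [-])
[2] deliver 0→2 → N2(foll b4 [-])
[3] deliver 2→0 → ∅
[4] deliver 0→3 → N3(foll b4 [-])
[5] deliver 3→0 → N0(lead b4 [-])
[6] deliver 0→1 → N1(foll b4 [-])
[7] deliver 1→0 → ∅
[8] propose(0,'r') → ∅
[9] deliver 0→2 → N2(foll b4 [r])
[10] deliver 2→0 → ∅
[11] deliver 0→1 → N1(foll b4 [r])
[12] deliver 1→0 → N0(lead b4 [r])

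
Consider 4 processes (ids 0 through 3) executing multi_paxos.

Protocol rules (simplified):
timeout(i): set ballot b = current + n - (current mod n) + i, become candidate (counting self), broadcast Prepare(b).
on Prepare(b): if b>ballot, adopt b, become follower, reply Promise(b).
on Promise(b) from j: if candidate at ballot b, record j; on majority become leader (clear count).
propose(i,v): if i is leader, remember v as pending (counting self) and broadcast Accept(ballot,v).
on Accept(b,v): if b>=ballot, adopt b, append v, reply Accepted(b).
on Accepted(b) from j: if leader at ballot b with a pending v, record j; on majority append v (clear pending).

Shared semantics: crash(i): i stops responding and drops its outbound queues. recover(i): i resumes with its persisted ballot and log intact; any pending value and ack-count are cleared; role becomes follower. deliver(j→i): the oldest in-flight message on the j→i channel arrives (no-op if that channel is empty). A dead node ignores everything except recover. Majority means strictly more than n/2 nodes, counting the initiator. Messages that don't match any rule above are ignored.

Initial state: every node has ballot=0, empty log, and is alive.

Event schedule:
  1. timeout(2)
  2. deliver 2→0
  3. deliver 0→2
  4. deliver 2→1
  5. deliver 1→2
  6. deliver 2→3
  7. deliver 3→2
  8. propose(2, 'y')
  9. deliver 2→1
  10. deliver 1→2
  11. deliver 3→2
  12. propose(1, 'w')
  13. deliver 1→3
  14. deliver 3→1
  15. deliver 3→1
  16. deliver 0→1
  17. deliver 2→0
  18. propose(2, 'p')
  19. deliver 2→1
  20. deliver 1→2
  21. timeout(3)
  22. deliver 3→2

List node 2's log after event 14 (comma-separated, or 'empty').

after 1 — timeout(2): n2:cand/b6/[-]
after 2 — deliver 2→0: n0:foll/b6/[-]
after 3 — deliver 0→2: ·
after 4 — deliver 2→1: n1:foll/b6/[-]
after 5 — deliver 1→2: n2:lead/b6/[-]
after 6 — deliver 2→3: n3:foll/b6/[-]
after 7 — deliver 3→2: ·
after 8 — propose(2,'y'): ·
after 9 — deliver 2→1: n1:foll/b6/[y]
after 10 — deliver 1→2: ·
after 11 — deliver 3→2: ·
after 12 — propose(1,'w'): ·
after 13 — deliver 1→3: ·
after 14 — deliver 3→1: ·

empty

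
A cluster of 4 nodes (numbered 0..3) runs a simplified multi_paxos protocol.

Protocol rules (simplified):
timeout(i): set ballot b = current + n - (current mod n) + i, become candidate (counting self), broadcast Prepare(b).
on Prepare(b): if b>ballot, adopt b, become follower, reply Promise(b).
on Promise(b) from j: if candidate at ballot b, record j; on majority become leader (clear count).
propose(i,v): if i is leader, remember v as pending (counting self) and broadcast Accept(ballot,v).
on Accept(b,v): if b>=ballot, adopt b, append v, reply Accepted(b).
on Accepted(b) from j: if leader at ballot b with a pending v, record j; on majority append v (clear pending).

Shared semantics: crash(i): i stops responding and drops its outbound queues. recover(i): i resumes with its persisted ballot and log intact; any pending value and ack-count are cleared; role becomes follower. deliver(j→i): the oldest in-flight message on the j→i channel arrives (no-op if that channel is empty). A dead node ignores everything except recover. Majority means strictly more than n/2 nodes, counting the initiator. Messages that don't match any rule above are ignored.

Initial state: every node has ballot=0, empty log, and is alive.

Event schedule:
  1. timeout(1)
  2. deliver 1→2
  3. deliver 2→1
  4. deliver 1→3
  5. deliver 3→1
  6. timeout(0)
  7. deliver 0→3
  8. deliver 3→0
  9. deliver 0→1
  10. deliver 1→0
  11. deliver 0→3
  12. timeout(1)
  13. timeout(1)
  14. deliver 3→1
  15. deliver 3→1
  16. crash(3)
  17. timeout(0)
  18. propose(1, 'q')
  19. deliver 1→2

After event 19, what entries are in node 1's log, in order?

empty

after 1 — timeout(1): n1:cand/b5/[-]
after 2 — deliver 1→2: n2:foll/b5/[-]
after 3 — deliver 2→1: ·
after 4 — deliver 1→3: n3:foll/b5/[-]
after 5 — deliver 3→1: n1:lead/b5/[-]
after 6 — timeout(0): n0:cand/b4/[-]
after 7 — deliver 0→3: ·
after 8 — deliver 3→0: ·
after 9 — deliver 0→1: ·
after 10 — deliver 1→0: n0:foll/b5/[-]
after 11 — deliver 0→3: ·
after 12 — timeout(1): n1:cand/b9/[-]
after 13 — timeout(1): n1:cand/b13/[-]
after 14 — deliver 3→1: ·
after 15 — deliver 3→1: ·
after 16 — crash(3): n3:✗foll/b5/[-]
after 17 — timeout(0): n0:cand/b8/[-]
after 18 — propose(1,'q'): ·
after 19 — deliver 1→2: n2:foll/b9/[-]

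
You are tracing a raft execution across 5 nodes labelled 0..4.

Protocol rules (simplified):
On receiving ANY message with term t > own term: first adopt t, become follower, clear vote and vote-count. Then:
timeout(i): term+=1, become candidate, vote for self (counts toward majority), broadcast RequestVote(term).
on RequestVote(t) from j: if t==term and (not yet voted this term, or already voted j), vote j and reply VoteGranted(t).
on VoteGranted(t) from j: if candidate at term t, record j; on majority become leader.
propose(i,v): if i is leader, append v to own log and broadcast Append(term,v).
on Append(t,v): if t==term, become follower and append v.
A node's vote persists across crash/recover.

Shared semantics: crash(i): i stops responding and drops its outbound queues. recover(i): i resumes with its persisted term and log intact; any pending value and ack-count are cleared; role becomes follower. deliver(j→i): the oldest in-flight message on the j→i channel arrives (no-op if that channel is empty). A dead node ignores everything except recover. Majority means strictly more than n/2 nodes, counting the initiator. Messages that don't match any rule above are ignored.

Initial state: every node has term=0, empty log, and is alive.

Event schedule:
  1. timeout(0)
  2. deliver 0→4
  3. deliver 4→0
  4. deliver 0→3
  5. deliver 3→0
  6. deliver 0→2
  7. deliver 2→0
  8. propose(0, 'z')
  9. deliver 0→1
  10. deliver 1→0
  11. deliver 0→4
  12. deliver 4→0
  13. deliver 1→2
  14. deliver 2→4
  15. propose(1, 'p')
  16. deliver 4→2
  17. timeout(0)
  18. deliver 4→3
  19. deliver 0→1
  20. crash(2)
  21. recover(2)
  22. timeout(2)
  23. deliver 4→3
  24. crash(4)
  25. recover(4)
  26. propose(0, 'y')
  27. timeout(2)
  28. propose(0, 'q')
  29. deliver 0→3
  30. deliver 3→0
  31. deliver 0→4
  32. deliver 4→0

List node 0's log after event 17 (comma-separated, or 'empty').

[1] timeout(0) → N0(cand t1 [-])
[2] deliver 0→4 → N4(foll t1 [-])
[3] deliver 4→0 → ∅
[4] deliver 0→3 → N3(foll t1 [-])
[5] deliver 3→0 → N0(lead t1 [-])
[6] deliver 0→2 → N2(foll t1 [-])
[7] deliver 2→0 → ∅
[8] propose(0,'z') → N0(lead t1 [z])
[9] deliver 0→1 → N1(foll t1 [-])
[10] deliver 1→0 → ∅
[11] deliver 0→4 → N4(foll t1 [z])
[12] deliver 4→0 → ∅
[13] deliver 1→2 → ∅
[14] deliver 2→4 → ∅
[15] propose(1,'p') → ∅
[16] deliver 4→2 → ∅
[17] timeout(0) → N0(cand t2 [z])

z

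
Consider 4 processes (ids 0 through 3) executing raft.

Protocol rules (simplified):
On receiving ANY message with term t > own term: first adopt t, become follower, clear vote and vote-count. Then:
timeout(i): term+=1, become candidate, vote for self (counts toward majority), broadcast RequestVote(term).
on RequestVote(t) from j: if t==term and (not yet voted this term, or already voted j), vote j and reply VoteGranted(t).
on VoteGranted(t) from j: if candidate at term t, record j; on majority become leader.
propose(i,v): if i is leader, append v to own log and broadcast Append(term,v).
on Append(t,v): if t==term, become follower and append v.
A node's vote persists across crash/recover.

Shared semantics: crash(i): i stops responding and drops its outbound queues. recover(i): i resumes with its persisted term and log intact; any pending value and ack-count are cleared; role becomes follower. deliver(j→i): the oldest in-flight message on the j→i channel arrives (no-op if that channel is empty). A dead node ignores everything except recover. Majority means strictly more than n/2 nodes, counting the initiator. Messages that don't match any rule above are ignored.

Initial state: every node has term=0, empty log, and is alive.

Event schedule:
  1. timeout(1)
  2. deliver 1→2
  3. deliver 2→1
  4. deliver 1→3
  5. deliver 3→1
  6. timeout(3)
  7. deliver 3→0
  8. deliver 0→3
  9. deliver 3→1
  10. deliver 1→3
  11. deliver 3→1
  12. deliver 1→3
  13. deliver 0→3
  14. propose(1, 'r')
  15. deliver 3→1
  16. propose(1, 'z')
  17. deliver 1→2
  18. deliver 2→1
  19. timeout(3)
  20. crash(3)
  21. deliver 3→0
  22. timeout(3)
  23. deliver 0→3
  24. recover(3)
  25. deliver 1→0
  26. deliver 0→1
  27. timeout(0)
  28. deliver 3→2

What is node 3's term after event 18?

after 1 — timeout(1): n1:cand/t1/[-]
after 2 — deliver 1→2: n2:foll/t1/[-]
after 3 — deliver 2→1: ·
after 4 — deliver 1→3: n3:foll/t1/[-]
after 5 — deliver 3→1: n1:lead/t1/[-]
after 6 — timeout(3): n3:cand/t2/[-]
after 7 — deliver 3→0: n0:foll/t2/[-]
after 8 — deliver 0→3: ·
after 9 — deliver 3→1: n1:foll/t2/[-]
after 10 — deliver 1→3: n3:lead/t2/[-]
after 11 — deliver 3→1: ·
after 12 — deliver 1→3: ·
after 13 — deliver 0→3: ·
after 14 — propose(1,'r'): ·
after 15 — deliver 3→1: ·
after 16 — propose(1,'z'): ·
after 17 — deliver 1→2: ·
after 18 — deliver 2→1: ·

2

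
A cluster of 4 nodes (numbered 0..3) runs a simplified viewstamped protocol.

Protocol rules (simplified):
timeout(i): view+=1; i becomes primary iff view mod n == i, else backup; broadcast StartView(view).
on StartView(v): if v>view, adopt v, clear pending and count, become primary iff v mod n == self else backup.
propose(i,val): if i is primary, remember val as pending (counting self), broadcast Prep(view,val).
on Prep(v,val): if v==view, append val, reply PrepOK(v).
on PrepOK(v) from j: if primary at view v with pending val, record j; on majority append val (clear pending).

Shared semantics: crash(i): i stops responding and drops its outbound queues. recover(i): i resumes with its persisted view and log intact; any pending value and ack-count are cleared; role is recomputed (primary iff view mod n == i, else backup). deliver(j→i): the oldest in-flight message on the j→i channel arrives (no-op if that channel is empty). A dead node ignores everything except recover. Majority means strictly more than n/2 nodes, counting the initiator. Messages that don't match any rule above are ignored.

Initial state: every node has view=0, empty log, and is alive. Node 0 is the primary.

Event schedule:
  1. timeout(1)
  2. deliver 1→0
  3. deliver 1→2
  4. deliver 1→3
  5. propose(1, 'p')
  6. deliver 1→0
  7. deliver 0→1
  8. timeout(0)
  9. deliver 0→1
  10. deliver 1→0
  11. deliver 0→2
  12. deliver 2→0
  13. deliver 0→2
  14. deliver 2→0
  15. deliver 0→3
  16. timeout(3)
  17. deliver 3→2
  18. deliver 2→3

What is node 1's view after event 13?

2

after 1 — timeout(1): n1:prim/v1/[-]
after 2 — deliver 1→0: n0:back/v1/[-]
after 3 — deliver 1→2: n2:back/v1/[-]
after 4 — deliver 1→3: n3:back/v1/[-]
after 5 — propose(1,'p'): ·
after 6 — deliver 1→0: n0:back/v1/[p]
after 7 — deliver 0→1: ·
after 8 — timeout(0): n0:back/v2/[p]
after 9 — deliver 0→1: n1:back/v2/[-]
after 10 — deliver 1→0: ·
after 11 — deliver 0→2: n2:prim/v2/[-]
after 12 — deliver 2→0: ·
after 13 — deliver 0→2: ·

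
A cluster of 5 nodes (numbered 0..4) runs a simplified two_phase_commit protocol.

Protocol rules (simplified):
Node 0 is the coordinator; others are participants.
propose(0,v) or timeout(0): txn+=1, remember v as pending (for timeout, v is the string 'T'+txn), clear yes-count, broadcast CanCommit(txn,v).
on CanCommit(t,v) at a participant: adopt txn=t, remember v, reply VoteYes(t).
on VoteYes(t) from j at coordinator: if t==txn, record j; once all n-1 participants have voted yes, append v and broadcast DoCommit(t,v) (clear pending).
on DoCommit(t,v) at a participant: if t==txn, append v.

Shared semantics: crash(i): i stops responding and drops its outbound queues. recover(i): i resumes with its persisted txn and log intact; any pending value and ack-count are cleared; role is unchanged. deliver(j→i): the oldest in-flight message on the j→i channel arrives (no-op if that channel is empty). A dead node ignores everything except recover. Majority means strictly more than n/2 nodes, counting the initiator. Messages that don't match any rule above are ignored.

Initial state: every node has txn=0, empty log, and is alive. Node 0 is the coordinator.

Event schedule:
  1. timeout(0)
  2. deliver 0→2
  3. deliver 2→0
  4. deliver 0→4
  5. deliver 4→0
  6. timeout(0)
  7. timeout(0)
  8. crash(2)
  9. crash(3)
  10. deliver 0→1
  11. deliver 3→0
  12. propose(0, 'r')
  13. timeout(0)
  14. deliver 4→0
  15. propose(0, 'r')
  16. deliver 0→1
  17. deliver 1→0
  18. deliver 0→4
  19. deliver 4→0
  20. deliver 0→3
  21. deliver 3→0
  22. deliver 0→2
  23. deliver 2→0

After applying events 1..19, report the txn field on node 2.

1

e1 timeout(0): 0[coor,t=1,-]
e2 deliver 0→2: 2[part,t=1,-]
e3 deliver 2→0: ·
e4 deliver 0→4: 4[part,t=1,-]
e5 deliver 4→0: ·
e6 timeout(0): 0[coor,t=2,-]
e7 timeout(0): 0[coor,t=3,-]
e8 crash(2): 2[✗part,t=1,-]
e9 crash(3): 3[✗part,t=0,-]
e10 deliver 0→1: 1[part,t=1,-]
e11 deliver 3→0: ·
e12 propose(0,'r'): 0[coor,t=4,-]
e13 timeout(0): 0[coor,t=5,-]
e14 deliver 4→0: ·
e15 propose(0,'r'): 0[coor,t=6,-]
e16 deliver 0→1: 1[part,t=2,-]
e17 deliver 1→0: ·
e18 deliver 0→4: 4[part,t=2,-]
e19 deliver 4→0: ·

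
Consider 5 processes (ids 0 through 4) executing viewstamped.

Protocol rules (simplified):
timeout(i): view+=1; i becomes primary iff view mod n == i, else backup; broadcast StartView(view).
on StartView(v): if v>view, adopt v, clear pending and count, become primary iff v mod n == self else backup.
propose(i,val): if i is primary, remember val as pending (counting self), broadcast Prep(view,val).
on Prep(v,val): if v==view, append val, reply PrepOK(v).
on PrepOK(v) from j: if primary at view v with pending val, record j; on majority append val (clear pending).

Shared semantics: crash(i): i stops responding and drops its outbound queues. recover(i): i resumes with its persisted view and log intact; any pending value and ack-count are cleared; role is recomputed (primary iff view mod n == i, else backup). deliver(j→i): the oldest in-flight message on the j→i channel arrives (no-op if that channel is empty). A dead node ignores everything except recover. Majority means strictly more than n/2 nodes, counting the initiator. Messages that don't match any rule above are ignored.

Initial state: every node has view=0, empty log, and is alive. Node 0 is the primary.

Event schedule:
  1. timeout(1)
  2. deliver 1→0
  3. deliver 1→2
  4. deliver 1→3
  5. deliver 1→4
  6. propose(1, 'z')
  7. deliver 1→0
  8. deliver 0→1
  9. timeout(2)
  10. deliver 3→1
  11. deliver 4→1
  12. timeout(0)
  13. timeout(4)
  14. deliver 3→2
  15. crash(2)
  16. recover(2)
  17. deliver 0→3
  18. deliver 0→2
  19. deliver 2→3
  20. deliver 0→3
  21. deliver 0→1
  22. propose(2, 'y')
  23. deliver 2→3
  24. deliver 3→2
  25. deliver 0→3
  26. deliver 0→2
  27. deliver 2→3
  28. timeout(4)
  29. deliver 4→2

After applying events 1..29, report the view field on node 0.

e1 timeout(1): 1[prim,v=1,-]
e2 deliver 1→0: 0[back,v=1,-]
e3 deliver 1→2: 2[back,v=1,-]
e4 deliver 1→3: 3[back,v=1,-]
e5 deliver 1→4: 4[back,v=1,-]
e6 propose(1,'z'): ·
e7 deliver 1→0: 0[back,v=1,z]
e8 deliver 0→1: ·
e9 timeout(2): 2[prim,v=2,-]
e10 deliver 3→1: ·
e11 deliver 4→1: ·
e12 timeout(0): 0[back,v=2,z]
e13 timeout(4): 4[back,v=2,-]
e14 deliver 3→2: ·
e15 crash(2): 2[✗prim,v=2,-]
e16 recover(2): 2[prim,v=2,-]
e17 deliver 0→3: 3[back,v=2,-]
e18 deliver 0→2: ·
e19 deliver 2→3: ·
e20 deliver 0→3: ·
e21 deliver 0→1: 1[back,v=2,-]
e22 propose(2,'y'): ·
e23 deliver 2→3: 3[back,v=2,y]
e24 deliver 3→2: ·
e25 deliver 0→3: ·
e26 deliver 0→2: ·
e27 deliver 2→3: ·
e28 timeout(4): 4[back,v=3,-]
e29 deliver 4→2: ·

2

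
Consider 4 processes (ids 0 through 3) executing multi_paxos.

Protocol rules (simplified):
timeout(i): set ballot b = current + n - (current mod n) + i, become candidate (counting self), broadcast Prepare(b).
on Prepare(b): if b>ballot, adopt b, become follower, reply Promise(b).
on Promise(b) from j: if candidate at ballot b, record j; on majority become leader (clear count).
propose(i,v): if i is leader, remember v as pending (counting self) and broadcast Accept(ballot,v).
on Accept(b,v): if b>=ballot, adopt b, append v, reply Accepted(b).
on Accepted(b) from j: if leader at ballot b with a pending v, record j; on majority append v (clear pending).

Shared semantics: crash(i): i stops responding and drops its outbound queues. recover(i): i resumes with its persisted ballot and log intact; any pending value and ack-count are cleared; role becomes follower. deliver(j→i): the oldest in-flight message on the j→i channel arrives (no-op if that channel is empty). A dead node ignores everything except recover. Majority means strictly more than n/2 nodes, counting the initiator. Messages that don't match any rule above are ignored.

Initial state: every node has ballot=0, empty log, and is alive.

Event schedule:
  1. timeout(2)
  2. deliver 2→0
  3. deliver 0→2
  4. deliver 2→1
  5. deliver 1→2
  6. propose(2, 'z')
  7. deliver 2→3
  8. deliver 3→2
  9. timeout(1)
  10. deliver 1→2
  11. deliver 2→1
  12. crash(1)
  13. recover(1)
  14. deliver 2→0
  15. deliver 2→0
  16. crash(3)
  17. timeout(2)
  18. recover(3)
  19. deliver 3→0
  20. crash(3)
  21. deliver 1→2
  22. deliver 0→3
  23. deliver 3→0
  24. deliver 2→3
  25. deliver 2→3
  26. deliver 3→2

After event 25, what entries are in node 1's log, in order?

[1] timeout(2) → N2(cand b6 [-])
[2] deliver 2→0 → N0(foll b6 [-])
[3] deliver 0→2 → ∅
[4] deliver 2→1 → N1(foll b6 [-])
[5] deliver 1→2 → N2(lead b6 [-])
[6] propose(2,'z') → ∅
[7] deliver 2→3 → N3(foll b6 [-])
[8] deliver 3→2 → ∅
[9] timeout(1) → N1(cand b9 [-])
[10] deliver 1→2 → N2(foll b9 [-])
[11] deliver 2→1 → ∅
[12] crash(1) → N1(✗cand b9 [-])
[13] recover(1) → N1(foll b9 [-])
[14] deliver 2→0 → N0(foll b6 [z])
[15] deliver 2→0 → ∅
[16] crash(3) → N3(✗foll b6 [-])
[17] timeout(2) → N2(cand b14 [-])
[18] recover(3) → N3(foll b6 [-])
[19] deliver 3→0 → ∅
[20] crash(3) → N3(✗foll b6 [-])
[21] deliver 1→2 → ∅
[22] deliver 0→3 → ∅
[23] deliver 3→0 → ∅
[24] deliver 2→3 → ∅
[25] deliver 2→3 → ∅

empty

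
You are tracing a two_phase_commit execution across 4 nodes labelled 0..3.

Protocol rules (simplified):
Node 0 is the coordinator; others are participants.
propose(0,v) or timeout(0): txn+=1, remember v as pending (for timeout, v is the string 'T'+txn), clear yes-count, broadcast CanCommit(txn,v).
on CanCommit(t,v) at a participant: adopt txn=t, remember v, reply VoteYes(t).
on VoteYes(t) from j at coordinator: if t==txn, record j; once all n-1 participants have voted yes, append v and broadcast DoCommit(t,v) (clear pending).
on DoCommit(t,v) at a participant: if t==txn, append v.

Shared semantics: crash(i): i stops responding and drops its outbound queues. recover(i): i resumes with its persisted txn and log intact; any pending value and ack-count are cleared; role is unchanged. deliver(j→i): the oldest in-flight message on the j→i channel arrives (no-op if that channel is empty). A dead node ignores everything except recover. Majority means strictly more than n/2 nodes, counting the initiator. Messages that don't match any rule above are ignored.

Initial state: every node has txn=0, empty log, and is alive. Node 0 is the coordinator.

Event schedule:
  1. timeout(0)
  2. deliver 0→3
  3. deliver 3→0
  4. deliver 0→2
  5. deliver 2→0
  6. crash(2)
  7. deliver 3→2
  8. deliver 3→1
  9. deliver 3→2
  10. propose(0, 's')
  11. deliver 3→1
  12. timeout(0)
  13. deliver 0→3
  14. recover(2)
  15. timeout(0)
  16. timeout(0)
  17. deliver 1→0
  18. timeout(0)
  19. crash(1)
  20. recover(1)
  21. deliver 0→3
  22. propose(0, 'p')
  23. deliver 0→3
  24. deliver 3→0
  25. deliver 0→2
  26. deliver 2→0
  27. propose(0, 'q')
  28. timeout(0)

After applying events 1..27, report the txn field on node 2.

1. timeout(0):  <0:coor t1 ->
2. deliver 0→3:  <3:part t1 ->
3. deliver 3→0:  nop
4. deliver 0→2:  <2:part t1 ->
5. deliver 2→0:  nop
6. crash(2):  <2:✗part t1 ->
7. deliver 3→2:  nop
8. deliver 3→1:  nop
9. deliver 3→2:  nop
10. propose(0,'s'):  <0:coor t2 ->
11. deliver 3→1:  nop
12. timeout(0):  <0:coor t3 ->
13. deliver 0→3:  <3:part t2 ->
14. recover(2):  <2:part t1 ->
15. timeout(0):  <0:coor t4 ->
16. timeout(0):  <0:coor t5 ->
17. deliver 1→0:  nop
18. timeout(0):  <0:coor t6 ->
19. crash(1):  <1:✗part t0 ->
20. recover(1):  <1:part t0 ->
21. deliver 0→3:  <3:part t3 ->
22. propose(0,'p'):  <0:coor t7 ->
23. deliver 0→3:  <3:part t4 ->
24. deliver 3→0:  nop
25. deliver 0→2:  <2:part t2 ->
26. deliver 2→0:  nop
27. propose(0,'q'):  <0:coor t8 ->

2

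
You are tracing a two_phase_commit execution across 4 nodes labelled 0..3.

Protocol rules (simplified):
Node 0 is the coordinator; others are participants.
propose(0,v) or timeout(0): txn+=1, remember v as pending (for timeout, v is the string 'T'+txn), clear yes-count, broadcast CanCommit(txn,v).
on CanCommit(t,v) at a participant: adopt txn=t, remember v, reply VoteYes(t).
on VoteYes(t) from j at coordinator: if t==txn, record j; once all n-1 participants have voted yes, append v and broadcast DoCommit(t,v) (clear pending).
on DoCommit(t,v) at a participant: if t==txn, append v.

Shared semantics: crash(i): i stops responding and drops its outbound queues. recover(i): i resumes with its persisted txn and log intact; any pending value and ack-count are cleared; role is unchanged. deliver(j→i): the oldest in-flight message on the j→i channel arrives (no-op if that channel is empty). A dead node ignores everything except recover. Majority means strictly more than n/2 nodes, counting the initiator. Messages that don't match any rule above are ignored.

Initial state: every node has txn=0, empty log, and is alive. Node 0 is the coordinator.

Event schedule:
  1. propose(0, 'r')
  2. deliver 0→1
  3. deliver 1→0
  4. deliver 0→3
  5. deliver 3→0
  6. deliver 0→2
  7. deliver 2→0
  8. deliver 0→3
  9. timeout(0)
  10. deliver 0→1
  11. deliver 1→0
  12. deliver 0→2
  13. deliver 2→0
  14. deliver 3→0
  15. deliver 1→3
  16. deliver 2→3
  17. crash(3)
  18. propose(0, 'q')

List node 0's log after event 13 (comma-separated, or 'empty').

r

[1] propose(0,'r') → N0(coor t1 [-])
[2] deliver 0→1 → N1(part t1 [-])
[3] deliver 1→0 → ∅
[4] deliver 0→3 → N3(part t1 [-])
[5] deliver 3→0 → ∅
[6] deliver 0→2 → N2(part t1 [-])
[7] deliver 2→0 → N0(coor t1 [r])
[8] deliver 0→3 → N3(part t1 [r])
[9] timeout(0) → N0(coor t2 [r])
[10] deliver 0→1 → N1(part t1 [r])
[11] deliver 1→0 → ∅
[12] deliver 0→2 → N2(part t1 [r])
[13] deliver 2→0 → ∅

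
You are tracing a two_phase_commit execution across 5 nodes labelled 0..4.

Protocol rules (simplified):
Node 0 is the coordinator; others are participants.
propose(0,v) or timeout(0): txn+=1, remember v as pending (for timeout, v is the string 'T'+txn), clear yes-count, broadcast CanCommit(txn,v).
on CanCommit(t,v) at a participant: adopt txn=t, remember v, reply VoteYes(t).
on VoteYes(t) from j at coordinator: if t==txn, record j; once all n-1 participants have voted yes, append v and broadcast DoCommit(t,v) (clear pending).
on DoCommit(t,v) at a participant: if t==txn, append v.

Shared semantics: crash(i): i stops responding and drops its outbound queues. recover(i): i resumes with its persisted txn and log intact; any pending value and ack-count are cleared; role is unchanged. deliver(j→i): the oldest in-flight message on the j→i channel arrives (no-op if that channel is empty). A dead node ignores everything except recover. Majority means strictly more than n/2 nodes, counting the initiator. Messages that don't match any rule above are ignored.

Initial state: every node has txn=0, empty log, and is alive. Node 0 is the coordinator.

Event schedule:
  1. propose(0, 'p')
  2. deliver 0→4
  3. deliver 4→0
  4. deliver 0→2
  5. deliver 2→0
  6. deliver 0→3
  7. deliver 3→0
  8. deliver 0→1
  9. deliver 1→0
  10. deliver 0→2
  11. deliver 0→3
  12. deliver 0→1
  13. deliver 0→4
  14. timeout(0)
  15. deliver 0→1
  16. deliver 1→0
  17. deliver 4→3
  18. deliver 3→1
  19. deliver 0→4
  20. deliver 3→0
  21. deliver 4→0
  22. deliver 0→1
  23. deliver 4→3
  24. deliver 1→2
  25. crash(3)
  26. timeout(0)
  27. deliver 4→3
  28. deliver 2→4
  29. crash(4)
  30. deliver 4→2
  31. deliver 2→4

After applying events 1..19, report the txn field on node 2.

[1] propose(0,'p') → N0(coor t1 [-])
[2] deliver 0→4 → N4(part t1 [-])
[3] deliver 4→0 → ∅
[4] deliver 0→2 → N2(part t1 [-])
[5] deliver 2→0 → ∅
[6] deliver 0→3 → N3(part t1 [-])
[7] deliver 3→0 → ∅
[8] deliver 0→1 → N1(part t1 [-])
[9] deliver 1→0 → N0(coor t1 [p])
[10] deliver 0→2 → N2(part t1 [p])
[11] deliver 0→3 → N3(part t1 [p])
[12] deliver 0→1 → N1(part t1 [p])
[13] deliver 0→4 → N4(part t1 [p])
[14] timeout(0) → N0(coor t2 [p])
[15] deliver 0→1 → N1(part t2 [p])
[16] deliver 1→0 → ∅
[17] deliver 4→3 → ∅
[18] deliver 3→1 → ∅
[19] deliver 0→4 → N4(part t2 [p])

1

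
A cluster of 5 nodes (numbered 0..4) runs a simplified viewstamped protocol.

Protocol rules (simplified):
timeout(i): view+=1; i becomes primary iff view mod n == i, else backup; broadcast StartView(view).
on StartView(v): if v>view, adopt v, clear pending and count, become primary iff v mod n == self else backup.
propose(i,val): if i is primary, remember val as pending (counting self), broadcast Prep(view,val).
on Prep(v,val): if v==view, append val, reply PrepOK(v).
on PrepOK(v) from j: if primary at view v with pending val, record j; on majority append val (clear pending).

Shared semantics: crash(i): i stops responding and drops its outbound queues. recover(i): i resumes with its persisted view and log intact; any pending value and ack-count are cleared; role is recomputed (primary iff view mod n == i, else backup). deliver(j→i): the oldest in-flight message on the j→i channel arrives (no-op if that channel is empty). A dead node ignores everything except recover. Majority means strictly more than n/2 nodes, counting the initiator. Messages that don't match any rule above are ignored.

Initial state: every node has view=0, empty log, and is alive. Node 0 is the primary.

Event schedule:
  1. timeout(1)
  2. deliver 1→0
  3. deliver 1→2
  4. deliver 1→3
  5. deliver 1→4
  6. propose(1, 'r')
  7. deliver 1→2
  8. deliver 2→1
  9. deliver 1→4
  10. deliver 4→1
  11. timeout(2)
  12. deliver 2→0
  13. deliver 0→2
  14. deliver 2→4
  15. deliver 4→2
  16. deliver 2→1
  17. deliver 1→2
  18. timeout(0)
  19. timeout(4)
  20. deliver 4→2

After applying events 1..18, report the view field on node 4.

1. timeout(1):  <1:prim v1 ->
2. deliver 1→0:  <0:back v1 ->
3. deliver 1→2:  <2:back v1 ->
4. deliver 1→3:  <3:back v1 ->
5. deliver 1→4:  <4:back v1 ->
6. propose(1,'r'):  nop
7. deliver 1→2:  <2:back v1 r>
8. deliver 2→1:  nop
9. deliver 1→4:  <4:back v1 r>
10. deliver 4→1:  <1:prim v1 r>
11. timeout(2):  <2:prim v2 r>
12. deliver 2→0:  <0:back v2 ->
13. deliver 0→2:  nop
14. deliver 2→4:  <4:back v2 r>
15. deliver 4→2:  nop
16. deliver 2→1:  <1:back v2 r>
17. deliver 1→2:  nop
18. timeout(0):  <0:back v3 ->

2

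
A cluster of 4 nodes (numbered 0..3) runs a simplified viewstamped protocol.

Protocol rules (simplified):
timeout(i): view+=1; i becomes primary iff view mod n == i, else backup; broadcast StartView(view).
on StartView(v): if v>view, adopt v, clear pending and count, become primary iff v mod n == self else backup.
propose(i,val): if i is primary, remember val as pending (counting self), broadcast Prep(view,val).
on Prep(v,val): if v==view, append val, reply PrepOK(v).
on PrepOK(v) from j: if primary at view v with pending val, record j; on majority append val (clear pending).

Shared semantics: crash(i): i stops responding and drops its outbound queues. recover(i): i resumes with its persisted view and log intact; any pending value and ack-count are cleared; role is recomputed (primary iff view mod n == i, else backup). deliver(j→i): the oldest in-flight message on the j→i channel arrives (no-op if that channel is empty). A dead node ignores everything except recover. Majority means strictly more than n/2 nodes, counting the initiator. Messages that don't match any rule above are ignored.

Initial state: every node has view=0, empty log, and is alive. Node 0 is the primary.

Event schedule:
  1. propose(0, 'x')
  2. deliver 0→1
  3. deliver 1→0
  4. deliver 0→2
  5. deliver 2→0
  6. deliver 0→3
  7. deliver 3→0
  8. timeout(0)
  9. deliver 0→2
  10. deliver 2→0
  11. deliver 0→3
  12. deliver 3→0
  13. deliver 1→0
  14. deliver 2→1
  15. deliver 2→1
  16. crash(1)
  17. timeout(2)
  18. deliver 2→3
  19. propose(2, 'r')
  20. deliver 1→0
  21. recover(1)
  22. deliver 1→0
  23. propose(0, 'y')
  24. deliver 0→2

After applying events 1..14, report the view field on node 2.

1

e1 propose(0,'x'): ·
e2 deliver 0→1: 1[back,v=0,x]
e3 deliver 1→0: ·
e4 deliver 0→2: 2[back,v=0,x]
e5 deliver 2→0: 0[prim,v=0,x]
e6 deliver 0→3: 3[back,v=0,x]
e7 deliver 3→0: ·
e8 timeout(0): 0[back,v=1,x]
e9 deliver 0→2: 2[back,v=1,x]
e10 deliver 2→0: ·
e11 deliver 0→3: 3[back,v=1,x]
e12 deliver 3→0: ·
e13 deliver 1→0: ·
e14 deliver 2→1: ·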